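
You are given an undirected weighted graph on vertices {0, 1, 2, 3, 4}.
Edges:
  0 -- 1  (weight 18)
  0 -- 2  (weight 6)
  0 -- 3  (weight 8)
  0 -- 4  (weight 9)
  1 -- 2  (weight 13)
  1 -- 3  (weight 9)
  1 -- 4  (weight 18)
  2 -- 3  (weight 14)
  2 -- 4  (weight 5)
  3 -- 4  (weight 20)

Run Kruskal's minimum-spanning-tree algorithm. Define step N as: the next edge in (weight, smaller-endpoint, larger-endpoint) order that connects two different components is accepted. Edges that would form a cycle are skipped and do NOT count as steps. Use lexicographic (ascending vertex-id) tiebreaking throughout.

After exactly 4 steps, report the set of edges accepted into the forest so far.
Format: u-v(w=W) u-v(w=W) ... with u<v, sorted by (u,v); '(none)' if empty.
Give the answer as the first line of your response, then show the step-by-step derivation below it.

0-2(w=6) 0-3(w=8) 1-3(w=9) 2-4(w=5)

step 1: add edge 2-4 (w=5); MST = {2-4(w=5)}
step 2: add edge 0-2 (w=6); MST = {0-2(w=6) 2-4(w=5)}
step 3: add edge 0-3 (w=8); MST = {0-2(w=6) 0-3(w=8) 2-4(w=5)}
step 4: add edge 1-3 (w=9); MST = {0-2(w=6) 0-3(w=8) 1-3(w=9) 2-4(w=5)}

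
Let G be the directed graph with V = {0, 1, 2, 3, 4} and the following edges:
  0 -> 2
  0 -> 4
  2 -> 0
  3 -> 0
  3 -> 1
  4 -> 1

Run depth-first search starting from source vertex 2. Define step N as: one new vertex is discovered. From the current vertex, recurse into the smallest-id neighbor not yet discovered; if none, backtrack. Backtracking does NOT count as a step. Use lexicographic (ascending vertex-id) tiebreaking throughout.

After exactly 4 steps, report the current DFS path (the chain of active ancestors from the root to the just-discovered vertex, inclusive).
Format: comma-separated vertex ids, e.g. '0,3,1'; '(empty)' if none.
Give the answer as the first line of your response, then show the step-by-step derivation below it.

2,0,4,1

step 1: discover 2; path=2; order=2
step 2: discover 0; path=2>0; order=2,0
step 3: discover 4; path=2>0>4; order=2,0,4
step 4: discover 1; path=2>0>4>1; order=2,0,4,1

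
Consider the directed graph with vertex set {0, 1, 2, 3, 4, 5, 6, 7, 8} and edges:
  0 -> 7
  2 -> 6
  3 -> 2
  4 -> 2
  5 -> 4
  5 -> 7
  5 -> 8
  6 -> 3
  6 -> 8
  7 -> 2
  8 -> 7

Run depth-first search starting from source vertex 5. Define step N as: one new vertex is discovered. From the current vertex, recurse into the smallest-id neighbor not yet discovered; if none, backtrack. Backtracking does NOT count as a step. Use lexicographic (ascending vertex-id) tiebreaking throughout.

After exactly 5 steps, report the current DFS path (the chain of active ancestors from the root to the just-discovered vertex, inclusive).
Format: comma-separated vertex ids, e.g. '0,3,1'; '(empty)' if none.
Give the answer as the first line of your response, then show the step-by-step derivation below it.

5,4,2,6,3

step 1: discover 5; path=5; order=5
step 2: discover 4; path=5>4; order=5,4
step 3: discover 2; path=5>4>2; order=5,4,2
step 4: discover 6; path=5>4>2>6; order=5,4,2,6
step 5: discover 3; path=5>4>2>6>3; order=5,4,2,6,3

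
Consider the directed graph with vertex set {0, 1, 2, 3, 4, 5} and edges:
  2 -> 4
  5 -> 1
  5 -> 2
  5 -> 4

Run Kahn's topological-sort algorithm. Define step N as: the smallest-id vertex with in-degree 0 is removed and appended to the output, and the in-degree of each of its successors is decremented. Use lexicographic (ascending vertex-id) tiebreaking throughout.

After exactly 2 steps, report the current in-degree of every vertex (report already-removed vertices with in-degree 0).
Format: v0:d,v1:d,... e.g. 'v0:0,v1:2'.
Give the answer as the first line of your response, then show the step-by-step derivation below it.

v0:0,v1:1,v2:1,v3:0,v4:2,v5:0

step 1: output 0; order=[0]; indeg=(0,1,1,0,2,0)
step 2: output 3; order=[0,3]; indeg=(0,1,1,0,2,0)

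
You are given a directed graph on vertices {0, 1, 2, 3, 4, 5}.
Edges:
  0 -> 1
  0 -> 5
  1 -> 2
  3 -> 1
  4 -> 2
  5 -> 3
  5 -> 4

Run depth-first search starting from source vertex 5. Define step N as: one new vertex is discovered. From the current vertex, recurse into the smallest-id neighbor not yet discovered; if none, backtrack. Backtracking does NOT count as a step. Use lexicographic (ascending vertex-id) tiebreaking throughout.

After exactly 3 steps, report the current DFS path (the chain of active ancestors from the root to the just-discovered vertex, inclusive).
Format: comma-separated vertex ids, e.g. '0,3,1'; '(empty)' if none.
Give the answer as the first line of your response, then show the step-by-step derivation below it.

5,3,1

step 1: discover 5; path=5; order=5
step 2: discover 3; path=5>3; order=5,3
step 3: discover 1; path=5>3>1; order=5,3,1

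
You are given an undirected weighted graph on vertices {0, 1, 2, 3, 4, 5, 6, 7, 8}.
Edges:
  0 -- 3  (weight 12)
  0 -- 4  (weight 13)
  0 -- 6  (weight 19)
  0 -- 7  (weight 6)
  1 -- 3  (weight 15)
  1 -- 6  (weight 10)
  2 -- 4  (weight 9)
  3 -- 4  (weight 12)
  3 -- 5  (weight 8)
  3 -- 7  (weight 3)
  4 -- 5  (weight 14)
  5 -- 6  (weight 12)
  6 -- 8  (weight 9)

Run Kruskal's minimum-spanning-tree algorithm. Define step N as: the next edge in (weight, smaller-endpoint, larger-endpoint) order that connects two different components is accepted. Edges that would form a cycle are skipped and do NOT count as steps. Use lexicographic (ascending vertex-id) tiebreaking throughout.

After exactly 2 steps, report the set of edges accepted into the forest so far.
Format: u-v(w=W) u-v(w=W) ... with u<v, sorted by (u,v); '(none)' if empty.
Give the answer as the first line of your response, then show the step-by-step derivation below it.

0-7(w=6) 3-7(w=3)

step 1: add edge 3-7 (w=3); MST = {3-7(w=3)}
step 2: add edge 0-7 (w=6); MST = {0-7(w=6) 3-7(w=3)}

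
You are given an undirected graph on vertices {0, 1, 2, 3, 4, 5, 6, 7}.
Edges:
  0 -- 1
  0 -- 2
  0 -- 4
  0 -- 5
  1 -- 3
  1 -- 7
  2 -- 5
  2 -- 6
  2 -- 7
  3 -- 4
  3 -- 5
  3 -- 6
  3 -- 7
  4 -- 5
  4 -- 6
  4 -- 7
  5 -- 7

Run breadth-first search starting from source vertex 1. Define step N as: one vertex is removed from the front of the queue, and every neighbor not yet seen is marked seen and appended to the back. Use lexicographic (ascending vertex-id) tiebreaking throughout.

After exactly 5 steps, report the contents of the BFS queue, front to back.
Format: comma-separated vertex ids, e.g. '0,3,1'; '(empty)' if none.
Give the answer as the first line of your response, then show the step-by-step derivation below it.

4,5,6

step 1: dequeue 1; queue=[0,3,7]; order=1
step 2: dequeue 0; queue=[3,7,2,4,5]; order=1,0
step 3: dequeue 3; queue=[7,2,4,5,6]; order=1,0,3
step 4: dequeue 7; queue=[2,4,5,6]; order=1,0,3,7
step 5: dequeue 2; queue=[4,5,6]; order=1,0,3,7,2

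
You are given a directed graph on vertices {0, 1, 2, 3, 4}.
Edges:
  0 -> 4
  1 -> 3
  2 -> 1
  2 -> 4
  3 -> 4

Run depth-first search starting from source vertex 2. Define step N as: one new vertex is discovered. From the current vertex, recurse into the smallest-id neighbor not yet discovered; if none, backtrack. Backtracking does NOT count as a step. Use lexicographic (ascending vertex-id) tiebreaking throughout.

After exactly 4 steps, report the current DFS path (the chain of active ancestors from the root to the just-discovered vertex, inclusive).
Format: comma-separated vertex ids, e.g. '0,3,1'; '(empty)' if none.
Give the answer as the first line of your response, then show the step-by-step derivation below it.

2,1,3,4

step 1: discover 2; path=2; order=2
step 2: discover 1; path=2>1; order=2,1
step 3: discover 3; path=2>1>3; order=2,1,3
step 4: discover 4; path=2>1>3>4; order=2,1,3,4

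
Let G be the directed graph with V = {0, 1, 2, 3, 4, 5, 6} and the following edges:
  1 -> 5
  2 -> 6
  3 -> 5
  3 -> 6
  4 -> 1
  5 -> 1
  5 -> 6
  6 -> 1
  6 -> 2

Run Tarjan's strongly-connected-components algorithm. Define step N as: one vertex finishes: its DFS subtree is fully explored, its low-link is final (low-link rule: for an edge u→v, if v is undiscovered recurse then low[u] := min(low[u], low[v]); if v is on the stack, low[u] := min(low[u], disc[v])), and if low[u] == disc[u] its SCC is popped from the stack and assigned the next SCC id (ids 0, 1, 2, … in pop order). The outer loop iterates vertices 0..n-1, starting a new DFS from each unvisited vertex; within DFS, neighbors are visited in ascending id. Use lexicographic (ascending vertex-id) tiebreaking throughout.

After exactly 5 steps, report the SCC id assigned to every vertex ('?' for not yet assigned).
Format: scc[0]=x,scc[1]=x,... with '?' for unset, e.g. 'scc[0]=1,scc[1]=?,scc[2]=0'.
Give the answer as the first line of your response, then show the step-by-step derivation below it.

scc[0]=0,scc[1]=1,scc[2]=1,scc[3]=?,scc[4]=?,scc[5]=1,scc[6]=1

step 1: low=(low[0]=0,low[1]=?,low[2]=?,low[3]=?,low[4]=?,low[5]=?,low[6]=?); scc=(scc[0]=0,scc[1]=?,scc[2]=?,scc[3]=?,scc[4]=?,scc[5]=?,scc[6]=?)
step 2: low=(low[0]=0,low[1]=1,low[2]=3,low[3]=?,low[4]=?,low[5]=1,low[6]=1); scc=(scc[0]=0,scc[1]=?,scc[2]=?,scc[3]=?,scc[4]=?,scc[5]=?,scc[6]=?)
step 3: low=(low[0]=0,low[1]=1,low[2]=3,low[3]=?,low[4]=?,low[5]=1,low[6]=1); scc=(scc[0]=0,scc[1]=?,scc[2]=?,scc[3]=?,scc[4]=?,scc[5]=?,scc[6]=?)
step 4: low=(low[0]=0,low[1]=1,low[2]=3,low[3]=?,low[4]=?,low[5]=1,low[6]=1); scc=(scc[0]=0,scc[1]=?,scc[2]=?,scc[3]=?,scc[4]=?,scc[5]=?,scc[6]=?)
step 5: low=(low[0]=0,low[1]=1,low[2]=3,low[3]=?,low[4]=?,low[5]=1,low[6]=1); scc=(scc[0]=0,scc[1]=1,scc[2]=1,scc[3]=?,scc[4]=?,scc[5]=1,scc[6]=1)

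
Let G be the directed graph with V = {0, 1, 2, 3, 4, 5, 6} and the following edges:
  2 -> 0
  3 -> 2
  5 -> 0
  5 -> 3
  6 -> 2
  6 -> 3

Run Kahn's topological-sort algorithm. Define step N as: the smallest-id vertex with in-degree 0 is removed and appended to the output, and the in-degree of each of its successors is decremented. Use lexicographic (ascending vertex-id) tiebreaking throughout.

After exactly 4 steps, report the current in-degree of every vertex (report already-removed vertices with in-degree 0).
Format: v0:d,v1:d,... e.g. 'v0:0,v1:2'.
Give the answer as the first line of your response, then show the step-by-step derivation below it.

v0:1,v1:0,v2:1,v3:0,v4:0,v5:0,v6:0

step 1: output 1; order=[1]; indeg=(2,0,2,2,0,0,0)
step 2: output 4; order=[1,4]; indeg=(2,0,2,2,0,0,0)
step 3: output 5; order=[1,4,5]; indeg=(1,0,2,1,0,0,0)
step 4: output 6; order=[1,4,5,6]; indeg=(1,0,1,0,0,0,0)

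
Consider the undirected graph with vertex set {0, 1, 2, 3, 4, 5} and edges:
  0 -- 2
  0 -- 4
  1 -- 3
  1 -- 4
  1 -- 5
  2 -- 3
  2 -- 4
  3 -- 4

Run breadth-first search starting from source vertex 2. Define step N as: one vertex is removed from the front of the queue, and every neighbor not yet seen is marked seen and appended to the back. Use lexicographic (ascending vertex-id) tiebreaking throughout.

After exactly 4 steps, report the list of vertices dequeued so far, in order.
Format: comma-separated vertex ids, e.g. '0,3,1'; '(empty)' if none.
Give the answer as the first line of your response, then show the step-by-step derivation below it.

2,0,3,4

step 1: dequeue 2; queue=[0,3,4]; order=2
step 2: dequeue 0; queue=[3,4]; order=2,0
step 3: dequeue 3; queue=[4,1]; order=2,0,3
step 4: dequeue 4; queue=[1]; order=2,0,3,4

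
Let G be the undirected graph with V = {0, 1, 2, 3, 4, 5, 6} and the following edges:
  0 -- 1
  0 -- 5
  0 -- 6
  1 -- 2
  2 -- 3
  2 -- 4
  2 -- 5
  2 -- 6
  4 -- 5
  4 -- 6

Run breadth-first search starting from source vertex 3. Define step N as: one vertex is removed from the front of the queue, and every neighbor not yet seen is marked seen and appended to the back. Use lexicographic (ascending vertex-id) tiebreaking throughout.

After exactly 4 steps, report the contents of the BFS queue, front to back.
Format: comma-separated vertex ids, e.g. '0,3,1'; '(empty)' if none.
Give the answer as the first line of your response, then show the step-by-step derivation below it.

5,6,0

step 1: dequeue 3; queue=[2]; order=3
step 2: dequeue 2; queue=[1,4,5,6]; order=3,2
step 3: dequeue 1; queue=[4,5,6,0]; order=3,2,1
step 4: dequeue 4; queue=[5,6,0]; order=3,2,1,4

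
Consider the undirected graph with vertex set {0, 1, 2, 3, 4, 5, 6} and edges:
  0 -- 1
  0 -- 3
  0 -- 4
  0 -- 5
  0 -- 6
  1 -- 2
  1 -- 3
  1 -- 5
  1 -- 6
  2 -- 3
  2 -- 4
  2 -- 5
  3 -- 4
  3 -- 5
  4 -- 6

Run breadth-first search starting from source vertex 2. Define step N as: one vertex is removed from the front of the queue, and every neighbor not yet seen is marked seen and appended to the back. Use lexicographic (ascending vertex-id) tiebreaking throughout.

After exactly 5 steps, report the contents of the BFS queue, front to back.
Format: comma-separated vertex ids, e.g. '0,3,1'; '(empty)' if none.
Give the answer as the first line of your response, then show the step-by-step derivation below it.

0,6

step 1: dequeue 2; queue=[1,3,4,5]; order=2
step 2: dequeue 1; queue=[3,4,5,0,6]; order=2,1
step 3: dequeue 3; queue=[4,5,0,6]; order=2,1,3
step 4: dequeue 4; queue=[5,0,6]; order=2,1,3,4
step 5: dequeue 5; queue=[0,6]; order=2,1,3,4,5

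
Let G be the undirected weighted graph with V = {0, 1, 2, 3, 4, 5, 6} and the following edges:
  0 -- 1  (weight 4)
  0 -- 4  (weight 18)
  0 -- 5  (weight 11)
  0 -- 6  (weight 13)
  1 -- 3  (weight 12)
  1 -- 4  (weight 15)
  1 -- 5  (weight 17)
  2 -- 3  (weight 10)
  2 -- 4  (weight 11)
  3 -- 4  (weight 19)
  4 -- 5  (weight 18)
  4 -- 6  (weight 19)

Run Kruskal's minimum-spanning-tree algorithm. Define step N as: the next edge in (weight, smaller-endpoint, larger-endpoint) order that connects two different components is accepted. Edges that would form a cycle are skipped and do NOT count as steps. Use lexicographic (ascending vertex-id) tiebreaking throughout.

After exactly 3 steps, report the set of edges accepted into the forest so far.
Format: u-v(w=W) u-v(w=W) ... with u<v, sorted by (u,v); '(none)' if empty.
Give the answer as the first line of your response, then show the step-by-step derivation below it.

0-1(w=4) 0-5(w=11) 2-3(w=10)

step 1: add edge 0-1 (w=4); MST = {0-1(w=4)}
step 2: add edge 2-3 (w=10); MST = {0-1(w=4) 2-3(w=10)}
step 3: add edge 0-5 (w=11); MST = {0-1(w=4) 0-5(w=11) 2-3(w=10)}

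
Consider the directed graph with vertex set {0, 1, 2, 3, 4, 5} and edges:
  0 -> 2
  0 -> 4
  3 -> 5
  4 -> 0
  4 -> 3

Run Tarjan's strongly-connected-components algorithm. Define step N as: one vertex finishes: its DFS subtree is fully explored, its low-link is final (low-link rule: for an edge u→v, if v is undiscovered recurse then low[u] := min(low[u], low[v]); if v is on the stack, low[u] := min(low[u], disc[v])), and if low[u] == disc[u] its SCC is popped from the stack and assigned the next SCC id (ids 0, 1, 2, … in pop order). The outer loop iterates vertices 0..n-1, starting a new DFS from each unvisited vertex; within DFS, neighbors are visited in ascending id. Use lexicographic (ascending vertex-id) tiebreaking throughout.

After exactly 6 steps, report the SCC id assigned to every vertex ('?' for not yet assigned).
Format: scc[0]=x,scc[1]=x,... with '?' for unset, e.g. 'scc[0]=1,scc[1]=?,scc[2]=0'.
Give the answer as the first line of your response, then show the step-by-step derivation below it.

scc[0]=3,scc[1]=4,scc[2]=0,scc[3]=2,scc[4]=3,scc[5]=1

step 1: low=(low[0]=0,low[1]=?,low[2]=1,low[3]=?,low[4]=?,low[5]=?); scc=(scc[0]=?,scc[1]=?,scc[2]=0,scc[3]=?,scc[4]=?,scc[5]=?)
step 2: low=(low[0]=0,low[1]=?,low[2]=1,low[3]=3,low[4]=0,low[5]=4); scc=(scc[0]=?,scc[1]=?,scc[2]=0,scc[3]=?,scc[4]=?,scc[5]=1)
step 3: low=(low[0]=0,low[1]=?,low[2]=1,low[3]=3,low[4]=0,low[5]=4); scc=(scc[0]=?,scc[1]=?,scc[2]=0,scc[3]=2,scc[4]=?,scc[5]=1)
step 4: low=(low[0]=0,low[1]=?,low[2]=1,low[3]=3,low[4]=0,low[5]=4); scc=(scc[0]=?,scc[1]=?,scc[2]=0,scc[3]=2,scc[4]=?,scc[5]=1)
step 5: low=(low[0]=0,low[1]=?,low[2]=1,low[3]=3,low[4]=0,low[5]=4); scc=(scc[0]=3,scc[1]=?,scc[2]=0,scc[3]=2,scc[4]=3,scc[5]=1)
step 6: low=(low[0]=0,low[1]=5,low[2]=1,low[3]=3,low[4]=0,low[5]=4); scc=(scc[0]=3,scc[1]=4,scc[2]=0,scc[3]=2,scc[4]=3,scc[5]=1)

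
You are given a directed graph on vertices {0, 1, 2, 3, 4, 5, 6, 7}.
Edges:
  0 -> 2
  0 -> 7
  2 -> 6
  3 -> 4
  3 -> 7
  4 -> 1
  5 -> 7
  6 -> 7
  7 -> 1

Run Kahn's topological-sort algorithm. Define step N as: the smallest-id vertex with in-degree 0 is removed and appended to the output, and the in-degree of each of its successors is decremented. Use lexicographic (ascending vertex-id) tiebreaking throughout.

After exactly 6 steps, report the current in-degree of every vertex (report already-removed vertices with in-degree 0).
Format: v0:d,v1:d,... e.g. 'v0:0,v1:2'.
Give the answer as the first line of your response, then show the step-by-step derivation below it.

v0:0,v1:1,v2:0,v3:0,v4:0,v5:0,v6:0,v7:0

step 1: output 0; order=[0]; indeg=(0,2,0,0,1,0,1,3)
step 2: output 2; order=[0,2]; indeg=(0,2,0,0,1,0,0,3)
step 3: output 3; order=[0,2,3]; indeg=(0,2,0,0,0,0,0,2)
step 4: output 4; order=[0,2,3,4]; indeg=(0,1,0,0,0,0,0,2)
step 5: output 5; order=[0,2,3,4,5]; indeg=(0,1,0,0,0,0,0,1)
step 6: output 6; order=[0,2,3,4,5,6]; indeg=(0,1,0,0,0,0,0,0)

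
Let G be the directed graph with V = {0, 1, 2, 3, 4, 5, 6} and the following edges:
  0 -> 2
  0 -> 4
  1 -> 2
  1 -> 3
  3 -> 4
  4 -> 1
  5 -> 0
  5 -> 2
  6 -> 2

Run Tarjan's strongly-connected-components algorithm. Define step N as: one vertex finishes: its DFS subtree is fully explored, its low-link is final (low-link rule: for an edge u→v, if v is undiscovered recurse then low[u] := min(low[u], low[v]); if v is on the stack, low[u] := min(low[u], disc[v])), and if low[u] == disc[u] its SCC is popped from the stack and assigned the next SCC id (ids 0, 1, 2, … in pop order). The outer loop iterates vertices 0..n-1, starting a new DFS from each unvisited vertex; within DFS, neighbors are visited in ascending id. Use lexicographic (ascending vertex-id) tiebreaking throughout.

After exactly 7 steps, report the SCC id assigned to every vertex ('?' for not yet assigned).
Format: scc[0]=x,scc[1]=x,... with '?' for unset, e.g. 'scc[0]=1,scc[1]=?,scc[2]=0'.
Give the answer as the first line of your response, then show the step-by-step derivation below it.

scc[0]=2,scc[1]=1,scc[2]=0,scc[3]=1,scc[4]=1,scc[5]=3,scc[6]=4

step 1: low=(low[0]=0,low[1]=?,low[2]=1,low[3]=?,low[4]=?,low[5]=?,low[6]=?); scc=(scc[0]=?,scc[1]=?,scc[2]=0,scc[3]=?,scc[4]=?,scc[5]=?,scc[6]=?)
step 2: low=(low[0]=0,low[1]=3,low[2]=1,low[3]=2,low[4]=2,low[5]=?,low[6]=?); scc=(scc[0]=?,scc[1]=?,scc[2]=0,scc[3]=?,scc[4]=?,scc[5]=?,scc[6]=?)
step 3: low=(low[0]=0,low[1]=2,low[2]=1,low[3]=2,low[4]=2,low[5]=?,low[6]=?); scc=(scc[0]=?,scc[1]=?,scc[2]=0,scc[3]=?,scc[4]=?,scc[5]=?,scc[6]=?)
step 4: low=(low[0]=0,low[1]=2,low[2]=1,low[3]=2,low[4]=2,low[5]=?,low[6]=?); scc=(scc[0]=?,scc[1]=1,scc[2]=0,scc[3]=1,scc[4]=1,scc[5]=?,scc[6]=?)
step 5: low=(low[0]=0,low[1]=2,low[2]=1,low[3]=2,low[4]=2,low[5]=?,low[6]=?); scc=(scc[0]=2,scc[1]=1,scc[2]=0,scc[3]=1,scc[4]=1,scc[5]=?,scc[6]=?)
step 6: low=(low[0]=0,low[1]=2,low[2]=1,low[3]=2,low[4]=2,low[5]=5,low[6]=?); scc=(scc[0]=2,scc[1]=1,scc[2]=0,scc[3]=1,scc[4]=1,scc[5]=3,scc[6]=?)
step 7: low=(low[0]=0,low[1]=2,low[2]=1,low[3]=2,low[4]=2,low[5]=5,low[6]=6); scc=(scc[0]=2,scc[1]=1,scc[2]=0,scc[3]=1,scc[4]=1,scc[5]=3,scc[6]=4)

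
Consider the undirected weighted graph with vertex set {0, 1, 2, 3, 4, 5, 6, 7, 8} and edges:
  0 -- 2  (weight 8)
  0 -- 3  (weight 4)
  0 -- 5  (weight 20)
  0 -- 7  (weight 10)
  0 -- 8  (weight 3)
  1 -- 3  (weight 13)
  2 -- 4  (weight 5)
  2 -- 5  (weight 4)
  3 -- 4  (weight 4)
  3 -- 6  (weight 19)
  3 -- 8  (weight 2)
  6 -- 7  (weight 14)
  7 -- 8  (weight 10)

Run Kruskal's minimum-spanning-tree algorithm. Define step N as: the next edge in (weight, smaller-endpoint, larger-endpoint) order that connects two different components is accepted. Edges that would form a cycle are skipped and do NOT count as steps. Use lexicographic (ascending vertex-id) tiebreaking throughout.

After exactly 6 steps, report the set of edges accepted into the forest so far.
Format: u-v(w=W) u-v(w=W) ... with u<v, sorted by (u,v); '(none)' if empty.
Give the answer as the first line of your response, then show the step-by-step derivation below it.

0-7(w=10) 0-8(w=3) 2-4(w=5) 2-5(w=4) 3-4(w=4) 3-8(w=2)

step 1: add edge 3-8 (w=2); MST = {3-8(w=2)}
step 2: add edge 0-8 (w=3); MST = {0-8(w=3) 3-8(w=2)}
step 3: add edge 2-5 (w=4); MST = {0-8(w=3) 2-5(w=4) 3-8(w=2)}
step 4: add edge 3-4 (w=4); MST = {0-8(w=3) 2-5(w=4) 3-4(w=4) 3-8(w=2)}
step 5: add edge 2-4 (w=5); MST = {0-8(w=3) 2-4(w=5) 2-5(w=4) 3-4(w=4) 3-8(w=2)}
step 6: add edge 0-7 (w=10); MST = {0-7(w=10) 0-8(w=3) 2-4(w=5) 2-5(w=4) 3-4(w=4) 3-8(w=2)}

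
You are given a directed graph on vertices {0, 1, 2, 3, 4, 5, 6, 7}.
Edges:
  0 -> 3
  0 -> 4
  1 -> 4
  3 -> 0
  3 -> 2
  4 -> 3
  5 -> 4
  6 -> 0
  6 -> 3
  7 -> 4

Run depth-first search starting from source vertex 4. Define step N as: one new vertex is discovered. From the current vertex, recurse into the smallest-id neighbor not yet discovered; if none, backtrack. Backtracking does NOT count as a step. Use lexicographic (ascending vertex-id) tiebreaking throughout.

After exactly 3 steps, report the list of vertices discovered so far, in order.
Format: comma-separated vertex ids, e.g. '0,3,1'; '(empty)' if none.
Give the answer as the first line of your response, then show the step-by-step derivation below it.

4,3,0

step 1: discover 4; path=4; order=4
step 2: discover 3; path=4>3; order=4,3
step 3: discover 0; path=4>3>0; order=4,3,0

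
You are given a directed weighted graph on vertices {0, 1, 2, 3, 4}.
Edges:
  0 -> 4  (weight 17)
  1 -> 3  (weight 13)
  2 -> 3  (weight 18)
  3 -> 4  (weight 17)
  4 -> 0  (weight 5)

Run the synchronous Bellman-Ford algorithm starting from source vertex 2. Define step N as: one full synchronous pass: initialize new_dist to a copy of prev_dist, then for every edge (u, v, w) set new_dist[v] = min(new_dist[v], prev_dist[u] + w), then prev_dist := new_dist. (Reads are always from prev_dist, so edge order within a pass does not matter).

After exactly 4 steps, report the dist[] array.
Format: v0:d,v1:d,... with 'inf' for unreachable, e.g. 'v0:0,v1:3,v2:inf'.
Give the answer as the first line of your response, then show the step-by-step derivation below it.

v0:40,v1:inf,v2:0,v3:18,v4:35

step 1: dist = v0:inf,v1:inf,v2:0,v3:18,v4:inf
step 2: dist = v0:inf,v1:inf,v2:0,v3:18,v4:35
step 3: dist = v0:40,v1:inf,v2:0,v3:18,v4:35
step 4: dist = v0:40,v1:inf,v2:0,v3:18,v4:35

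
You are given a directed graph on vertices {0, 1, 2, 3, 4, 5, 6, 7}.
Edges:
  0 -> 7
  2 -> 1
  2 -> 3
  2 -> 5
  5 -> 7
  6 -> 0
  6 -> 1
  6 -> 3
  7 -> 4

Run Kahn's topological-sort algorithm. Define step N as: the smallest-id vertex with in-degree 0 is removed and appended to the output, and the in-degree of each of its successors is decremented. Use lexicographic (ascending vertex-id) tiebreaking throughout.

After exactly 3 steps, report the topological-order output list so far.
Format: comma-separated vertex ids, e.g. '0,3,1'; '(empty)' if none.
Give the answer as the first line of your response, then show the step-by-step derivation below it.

2,5,6

step 1: output 2; order=[2]; indeg=(1,1,0,1,1,0,0,2)
step 2: output 5; order=[2,5]; indeg=(1,1,0,1,1,0,0,1)
step 3: output 6; order=[2,5,6]; indeg=(0,0,0,0,1,0,0,1)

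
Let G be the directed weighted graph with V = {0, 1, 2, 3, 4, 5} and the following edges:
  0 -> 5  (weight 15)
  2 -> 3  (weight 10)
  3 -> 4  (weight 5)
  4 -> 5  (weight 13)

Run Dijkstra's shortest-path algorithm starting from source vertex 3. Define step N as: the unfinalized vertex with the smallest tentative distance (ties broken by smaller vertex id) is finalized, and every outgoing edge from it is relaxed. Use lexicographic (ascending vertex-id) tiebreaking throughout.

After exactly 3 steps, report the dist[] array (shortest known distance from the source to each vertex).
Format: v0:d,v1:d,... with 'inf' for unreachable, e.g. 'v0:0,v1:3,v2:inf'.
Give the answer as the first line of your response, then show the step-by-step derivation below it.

v0:inf,v1:inf,v2:inf,v3:0,v4:5,v5:18

step 1: dist = v0:inf,v1:inf,v2:inf,v3:0,v4:5,v5:inf
step 2: dist = v0:inf,v1:inf,v2:inf,v3:0,v4:5,v5:18
step 3: dist = v0:inf,v1:inf,v2:inf,v3:0,v4:5,v5:18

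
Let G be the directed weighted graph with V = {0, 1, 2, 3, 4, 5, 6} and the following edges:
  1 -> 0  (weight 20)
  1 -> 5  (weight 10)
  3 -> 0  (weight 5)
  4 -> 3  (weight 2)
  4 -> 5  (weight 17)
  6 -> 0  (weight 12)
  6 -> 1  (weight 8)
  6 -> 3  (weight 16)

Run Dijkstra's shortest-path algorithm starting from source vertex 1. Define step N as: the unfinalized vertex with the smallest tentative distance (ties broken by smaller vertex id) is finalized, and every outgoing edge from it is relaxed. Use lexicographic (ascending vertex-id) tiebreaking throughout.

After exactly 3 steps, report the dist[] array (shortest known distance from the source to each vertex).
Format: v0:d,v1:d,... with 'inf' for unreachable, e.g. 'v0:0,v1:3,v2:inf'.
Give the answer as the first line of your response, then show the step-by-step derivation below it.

v0:20,v1:0,v2:inf,v3:inf,v4:inf,v5:10,v6:inf

step 1: dist = v0:20,v1:0,v2:inf,v3:inf,v4:inf,v5:10,v6:inf
step 2: dist = v0:20,v1:0,v2:inf,v3:inf,v4:inf,v5:10,v6:inf
step 3: dist = v0:20,v1:0,v2:inf,v3:inf,v4:inf,v5:10,v6:inf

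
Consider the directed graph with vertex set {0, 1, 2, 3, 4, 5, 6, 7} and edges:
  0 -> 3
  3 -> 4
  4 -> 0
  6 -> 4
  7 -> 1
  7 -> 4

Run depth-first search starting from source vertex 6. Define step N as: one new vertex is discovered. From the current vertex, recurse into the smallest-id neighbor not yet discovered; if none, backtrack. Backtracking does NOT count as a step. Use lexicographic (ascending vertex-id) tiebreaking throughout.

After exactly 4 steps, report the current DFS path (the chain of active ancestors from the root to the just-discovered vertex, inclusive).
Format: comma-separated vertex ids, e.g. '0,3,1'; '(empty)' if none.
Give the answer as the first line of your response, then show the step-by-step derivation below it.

6,4,0,3

step 1: discover 6; path=6; order=6
step 2: discover 4; path=6>4; order=6,4
step 3: discover 0; path=6>4>0; order=6,4,0
step 4: discover 3; path=6>4>0>3; order=6,4,0,3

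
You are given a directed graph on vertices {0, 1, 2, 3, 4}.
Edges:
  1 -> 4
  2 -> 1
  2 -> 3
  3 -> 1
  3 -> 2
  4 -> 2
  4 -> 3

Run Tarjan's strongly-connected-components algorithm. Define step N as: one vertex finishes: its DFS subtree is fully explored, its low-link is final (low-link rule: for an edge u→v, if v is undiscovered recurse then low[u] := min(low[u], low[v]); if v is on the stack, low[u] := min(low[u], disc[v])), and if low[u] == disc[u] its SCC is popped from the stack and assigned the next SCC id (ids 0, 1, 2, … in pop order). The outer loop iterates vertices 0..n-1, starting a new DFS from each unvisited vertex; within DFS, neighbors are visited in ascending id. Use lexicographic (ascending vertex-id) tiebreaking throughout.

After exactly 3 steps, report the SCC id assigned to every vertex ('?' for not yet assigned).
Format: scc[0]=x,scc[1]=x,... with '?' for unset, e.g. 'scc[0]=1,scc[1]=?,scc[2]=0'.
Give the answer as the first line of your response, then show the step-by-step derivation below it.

scc[0]=0,scc[1]=?,scc[2]=?,scc[3]=?,scc[4]=?

step 1: low=(low[0]=0,low[1]=?,low[2]=?,low[3]=?,low[4]=?); scc=(scc[0]=0,scc[1]=?,scc[2]=?,scc[3]=?,scc[4]=?)
step 2: low=(low[0]=0,low[1]=1,low[2]=1,low[3]=1,low[4]=2); scc=(scc[0]=0,scc[1]=?,scc[2]=?,scc[3]=?,scc[4]=?)
step 3: low=(low[0]=0,low[1]=1,low[2]=1,low[3]=1,low[4]=2); scc=(scc[0]=0,scc[1]=?,scc[2]=?,scc[3]=?,scc[4]=?)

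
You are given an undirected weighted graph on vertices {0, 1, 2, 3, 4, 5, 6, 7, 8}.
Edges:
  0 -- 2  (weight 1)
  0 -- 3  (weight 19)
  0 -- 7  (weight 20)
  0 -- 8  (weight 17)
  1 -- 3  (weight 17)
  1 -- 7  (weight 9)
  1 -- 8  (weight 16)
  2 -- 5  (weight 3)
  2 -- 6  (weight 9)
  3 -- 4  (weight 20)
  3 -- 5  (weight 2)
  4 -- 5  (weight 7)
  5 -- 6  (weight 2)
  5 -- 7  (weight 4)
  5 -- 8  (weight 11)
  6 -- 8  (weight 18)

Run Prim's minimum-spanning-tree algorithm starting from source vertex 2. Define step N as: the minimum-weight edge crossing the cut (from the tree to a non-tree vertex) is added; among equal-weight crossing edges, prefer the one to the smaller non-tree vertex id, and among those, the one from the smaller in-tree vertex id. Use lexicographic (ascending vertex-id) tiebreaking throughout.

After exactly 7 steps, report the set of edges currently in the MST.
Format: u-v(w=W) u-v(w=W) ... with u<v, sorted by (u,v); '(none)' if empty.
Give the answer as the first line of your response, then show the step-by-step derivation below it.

0-2(w=1) 1-7(w=9) 2-5(w=3) 3-5(w=2) 4-5(w=7) 5-6(w=2) 5-7(w=4)

step 1: add edge 0-2 (w=1); MST = {0-2(w=1)}
step 2: add edge 2-5 (w=3); MST = {0-2(w=1) 2-5(w=3)}
step 3: add edge 3-5 (w=2); MST = {0-2(w=1) 2-5(w=3) 3-5(w=2)}
step 4: add edge 5-6 (w=2); MST = {0-2(w=1) 2-5(w=3) 3-5(w=2) 5-6(w=2)}
step 5: add edge 5-7 (w=4); MST = {0-2(w=1) 2-5(w=3) 3-5(w=2) 5-6(w=2) 5-7(w=4)}
step 6: add edge 4-5 (w=7); MST = {0-2(w=1) 2-5(w=3) 3-5(w=2) 4-5(w=7) 5-6(w=2) 5-7(w=4)}
step 7: add edge 1-7 (w=9); MST = {0-2(w=1) 1-7(w=9) 2-5(w=3) 3-5(w=2) 4-5(w=7) 5-6(w=2) 5-7(w=4)}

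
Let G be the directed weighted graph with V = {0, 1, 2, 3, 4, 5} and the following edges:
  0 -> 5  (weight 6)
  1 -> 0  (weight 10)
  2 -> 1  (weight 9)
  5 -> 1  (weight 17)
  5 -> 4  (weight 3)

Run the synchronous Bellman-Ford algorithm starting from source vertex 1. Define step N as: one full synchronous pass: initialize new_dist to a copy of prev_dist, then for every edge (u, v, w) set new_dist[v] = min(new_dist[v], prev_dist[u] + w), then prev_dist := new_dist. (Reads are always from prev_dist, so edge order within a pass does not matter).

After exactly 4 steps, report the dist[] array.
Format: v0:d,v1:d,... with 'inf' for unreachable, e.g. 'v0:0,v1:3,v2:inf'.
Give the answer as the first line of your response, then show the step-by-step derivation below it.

v0:10,v1:0,v2:inf,v3:inf,v4:19,v5:16

step 1: dist = v0:10,v1:0,v2:inf,v3:inf,v4:inf,v5:inf
step 2: dist = v0:10,v1:0,v2:inf,v3:inf,v4:inf,v5:16
step 3: dist = v0:10,v1:0,v2:inf,v3:inf,v4:19,v5:16
step 4: dist = v0:10,v1:0,v2:inf,v3:inf,v4:19,v5:16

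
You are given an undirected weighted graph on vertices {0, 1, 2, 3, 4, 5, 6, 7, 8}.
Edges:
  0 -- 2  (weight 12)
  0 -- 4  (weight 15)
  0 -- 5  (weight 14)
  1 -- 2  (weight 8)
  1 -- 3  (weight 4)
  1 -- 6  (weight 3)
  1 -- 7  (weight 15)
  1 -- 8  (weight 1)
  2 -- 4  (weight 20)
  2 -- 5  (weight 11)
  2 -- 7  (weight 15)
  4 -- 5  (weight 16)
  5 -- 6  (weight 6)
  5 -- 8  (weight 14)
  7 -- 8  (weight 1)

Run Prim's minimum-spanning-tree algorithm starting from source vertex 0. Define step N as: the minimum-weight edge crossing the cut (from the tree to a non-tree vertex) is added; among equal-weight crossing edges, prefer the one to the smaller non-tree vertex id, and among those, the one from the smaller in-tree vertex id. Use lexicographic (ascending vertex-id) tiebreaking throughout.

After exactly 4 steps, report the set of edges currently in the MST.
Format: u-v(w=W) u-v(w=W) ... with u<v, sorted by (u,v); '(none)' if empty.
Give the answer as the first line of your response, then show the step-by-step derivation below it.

0-2(w=12) 1-2(w=8) 1-8(w=1) 7-8(w=1)

step 1: add edge 0-2 (w=12); MST = {0-2(w=12)}
step 2: add edge 1-2 (w=8); MST = {0-2(w=12) 1-2(w=8)}
step 3: add edge 1-8 (w=1); MST = {0-2(w=12) 1-2(w=8) 1-8(w=1)}
step 4: add edge 7-8 (w=1); MST = {0-2(w=12) 1-2(w=8) 1-8(w=1) 7-8(w=1)}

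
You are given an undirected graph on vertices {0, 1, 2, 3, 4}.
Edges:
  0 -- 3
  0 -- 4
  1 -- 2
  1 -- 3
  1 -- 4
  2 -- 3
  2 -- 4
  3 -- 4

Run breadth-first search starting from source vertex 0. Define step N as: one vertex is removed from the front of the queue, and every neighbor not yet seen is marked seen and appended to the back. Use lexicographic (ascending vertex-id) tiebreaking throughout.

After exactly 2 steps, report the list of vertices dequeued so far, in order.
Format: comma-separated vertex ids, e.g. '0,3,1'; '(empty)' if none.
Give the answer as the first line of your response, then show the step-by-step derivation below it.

0,3

step 1: dequeue 0; queue=[3,4]; order=0
step 2: dequeue 3; queue=[4,1,2]; order=0,3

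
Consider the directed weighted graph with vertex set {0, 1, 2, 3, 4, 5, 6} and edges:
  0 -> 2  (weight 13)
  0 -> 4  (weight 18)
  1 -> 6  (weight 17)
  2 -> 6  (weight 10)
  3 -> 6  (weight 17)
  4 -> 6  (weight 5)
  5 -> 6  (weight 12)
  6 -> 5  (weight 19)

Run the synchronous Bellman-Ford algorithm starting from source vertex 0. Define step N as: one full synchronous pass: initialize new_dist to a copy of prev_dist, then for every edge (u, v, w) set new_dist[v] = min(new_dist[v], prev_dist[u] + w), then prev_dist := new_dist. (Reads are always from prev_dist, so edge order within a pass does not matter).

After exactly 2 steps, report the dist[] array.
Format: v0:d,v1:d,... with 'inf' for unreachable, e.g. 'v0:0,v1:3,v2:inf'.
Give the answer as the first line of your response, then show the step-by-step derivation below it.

v0:0,v1:inf,v2:13,v3:inf,v4:18,v5:inf,v6:23

step 1: dist = v0:0,v1:inf,v2:13,v3:inf,v4:18,v5:inf,v6:inf
step 2: dist = v0:0,v1:inf,v2:13,v3:inf,v4:18,v5:inf,v6:23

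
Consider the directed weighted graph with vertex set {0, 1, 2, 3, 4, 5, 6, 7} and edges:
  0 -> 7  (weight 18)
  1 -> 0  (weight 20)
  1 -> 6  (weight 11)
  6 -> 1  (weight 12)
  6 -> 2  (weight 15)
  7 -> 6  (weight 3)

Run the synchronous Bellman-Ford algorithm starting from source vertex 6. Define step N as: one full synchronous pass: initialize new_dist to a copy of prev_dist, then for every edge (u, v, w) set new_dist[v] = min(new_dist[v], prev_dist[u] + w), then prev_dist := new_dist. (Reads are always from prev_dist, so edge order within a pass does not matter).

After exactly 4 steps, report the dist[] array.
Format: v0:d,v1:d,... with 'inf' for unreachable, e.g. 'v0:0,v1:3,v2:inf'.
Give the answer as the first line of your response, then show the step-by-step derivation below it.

v0:32,v1:12,v2:15,v3:inf,v4:inf,v5:inf,v6:0,v7:50

step 1: dist = v0:inf,v1:12,v2:15,v3:inf,v4:inf,v5:inf,v6:0,v7:inf
step 2: dist = v0:32,v1:12,v2:15,v3:inf,v4:inf,v5:inf,v6:0,v7:inf
step 3: dist = v0:32,v1:12,v2:15,v3:inf,v4:inf,v5:inf,v6:0,v7:50
step 4: dist = v0:32,v1:12,v2:15,v3:inf,v4:inf,v5:inf,v6:0,v7:50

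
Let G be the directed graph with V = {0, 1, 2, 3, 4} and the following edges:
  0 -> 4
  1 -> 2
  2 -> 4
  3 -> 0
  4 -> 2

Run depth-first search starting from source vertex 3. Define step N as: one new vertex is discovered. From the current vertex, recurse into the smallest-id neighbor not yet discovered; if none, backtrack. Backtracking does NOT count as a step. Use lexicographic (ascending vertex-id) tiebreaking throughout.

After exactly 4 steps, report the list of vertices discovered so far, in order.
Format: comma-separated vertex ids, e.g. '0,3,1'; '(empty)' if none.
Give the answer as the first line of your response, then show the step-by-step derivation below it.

3,0,4,2

step 1: discover 3; path=3; order=3
step 2: discover 0; path=3>0; order=3,0
step 3: discover 4; path=3>0>4; order=3,0,4
step 4: discover 2; path=3>0>4>2; order=3,0,4,2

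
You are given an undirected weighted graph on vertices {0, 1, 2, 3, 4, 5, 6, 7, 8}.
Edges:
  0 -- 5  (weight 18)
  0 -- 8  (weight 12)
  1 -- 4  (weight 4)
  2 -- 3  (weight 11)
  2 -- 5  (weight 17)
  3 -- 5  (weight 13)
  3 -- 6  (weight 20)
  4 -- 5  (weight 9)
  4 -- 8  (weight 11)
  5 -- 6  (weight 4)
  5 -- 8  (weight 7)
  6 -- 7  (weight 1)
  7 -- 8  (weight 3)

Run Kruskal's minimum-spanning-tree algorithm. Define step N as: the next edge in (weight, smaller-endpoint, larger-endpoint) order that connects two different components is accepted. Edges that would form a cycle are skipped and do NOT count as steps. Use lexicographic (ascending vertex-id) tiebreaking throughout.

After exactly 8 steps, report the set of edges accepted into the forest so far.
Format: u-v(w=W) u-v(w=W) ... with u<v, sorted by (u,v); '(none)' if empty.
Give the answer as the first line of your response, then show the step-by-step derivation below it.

0-8(w=12) 1-4(w=4) 2-3(w=11) 3-5(w=13) 4-5(w=9) 5-6(w=4) 6-7(w=1) 7-8(w=3)

step 1: add edge 6-7 (w=1); MST = {6-7(w=1)}
step 2: add edge 7-8 (w=3); MST = {6-7(w=1) 7-8(w=3)}
step 3: add edge 1-4 (w=4); MST = {1-4(w=4) 6-7(w=1) 7-8(w=3)}
step 4: add edge 5-6 (w=4); MST = {1-4(w=4) 5-6(w=4) 6-7(w=1) 7-8(w=3)}
step 5: add edge 4-5 (w=9); MST = {1-4(w=4) 4-5(w=9) 5-6(w=4) 6-7(w=1) 7-8(w=3)}
step 6: add edge 2-3 (w=11); MST = {1-4(w=4) 2-3(w=11) 4-5(w=9) 5-6(w=4) 6-7(w=1) 7-8(w=3)}
step 7: add edge 0-8 (w=12); MST = {0-8(w=12) 1-4(w=4) 2-3(w=11) 4-5(w=9) 5-6(w=4) 6-7(w=1) 7-8(w=3)}
step 8: add edge 3-5 (w=13); MST = {0-8(w=12) 1-4(w=4) 2-3(w=11) 3-5(w=13) 4-5(w=9) 5-6(w=4) 6-7(w=1) 7-8(w=3)}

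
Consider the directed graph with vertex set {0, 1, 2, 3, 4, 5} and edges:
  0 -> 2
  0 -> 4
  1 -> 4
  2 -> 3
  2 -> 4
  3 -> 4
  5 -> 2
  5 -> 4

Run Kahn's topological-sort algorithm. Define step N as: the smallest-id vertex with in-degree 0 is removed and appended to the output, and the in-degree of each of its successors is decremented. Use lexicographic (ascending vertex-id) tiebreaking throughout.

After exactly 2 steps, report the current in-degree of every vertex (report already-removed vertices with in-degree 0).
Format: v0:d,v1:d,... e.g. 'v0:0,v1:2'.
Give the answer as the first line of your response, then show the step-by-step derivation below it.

v0:0,v1:0,v2:1,v3:1,v4:3,v5:0

step 1: output 0; order=[0]; indeg=(0,0,1,1,4,0)
step 2: output 1; order=[0,1]; indeg=(0,0,1,1,3,0)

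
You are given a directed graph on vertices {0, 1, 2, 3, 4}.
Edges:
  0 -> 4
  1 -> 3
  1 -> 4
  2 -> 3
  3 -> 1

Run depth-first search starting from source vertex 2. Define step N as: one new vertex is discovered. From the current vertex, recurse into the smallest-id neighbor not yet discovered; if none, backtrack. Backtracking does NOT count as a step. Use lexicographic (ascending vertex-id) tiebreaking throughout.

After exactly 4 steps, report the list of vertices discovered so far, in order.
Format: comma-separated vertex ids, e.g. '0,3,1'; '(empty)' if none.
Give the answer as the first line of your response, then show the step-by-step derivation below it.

2,3,1,4

step 1: discover 2; path=2; order=2
step 2: discover 3; path=2>3; order=2,3
step 3: discover 1; path=2>3>1; order=2,3,1
step 4: discover 4; path=2>3>1>4; order=2,3,1,4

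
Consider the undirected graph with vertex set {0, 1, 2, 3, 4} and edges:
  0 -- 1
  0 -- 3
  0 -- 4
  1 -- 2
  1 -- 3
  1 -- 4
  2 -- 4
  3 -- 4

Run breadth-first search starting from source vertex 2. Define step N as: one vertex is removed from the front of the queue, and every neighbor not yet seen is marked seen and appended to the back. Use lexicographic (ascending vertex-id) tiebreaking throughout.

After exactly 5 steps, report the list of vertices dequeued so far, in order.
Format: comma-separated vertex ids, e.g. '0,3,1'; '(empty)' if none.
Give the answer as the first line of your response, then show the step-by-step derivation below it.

2,1,4,0,3

step 1: dequeue 2; queue=[1,4]; order=2
step 2: dequeue 1; queue=[4,0,3]; order=2,1
step 3: dequeue 4; queue=[0,3]; order=2,1,4
step 4: dequeue 0; queue=[3]; order=2,1,4,0
step 5: dequeue 3; queue=[(empty)]; order=2,1,4,0,3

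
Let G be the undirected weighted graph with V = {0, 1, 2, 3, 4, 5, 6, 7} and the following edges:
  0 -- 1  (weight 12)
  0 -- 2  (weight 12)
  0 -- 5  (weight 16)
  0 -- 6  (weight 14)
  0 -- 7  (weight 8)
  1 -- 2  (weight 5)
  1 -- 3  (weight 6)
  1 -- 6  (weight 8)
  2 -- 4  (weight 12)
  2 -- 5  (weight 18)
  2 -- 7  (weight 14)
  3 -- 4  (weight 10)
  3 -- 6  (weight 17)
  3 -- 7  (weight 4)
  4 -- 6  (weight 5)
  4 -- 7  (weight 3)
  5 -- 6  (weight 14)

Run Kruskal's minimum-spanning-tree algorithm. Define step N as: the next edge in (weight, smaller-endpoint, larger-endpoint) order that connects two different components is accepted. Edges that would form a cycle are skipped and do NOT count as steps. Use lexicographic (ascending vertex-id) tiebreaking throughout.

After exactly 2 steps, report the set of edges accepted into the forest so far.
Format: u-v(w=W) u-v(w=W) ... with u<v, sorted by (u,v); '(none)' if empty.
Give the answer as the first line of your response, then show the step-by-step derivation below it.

3-7(w=4) 4-7(w=3)

step 1: add edge 4-7 (w=3); MST = {4-7(w=3)}
step 2: add edge 3-7 (w=4); MST = {3-7(w=4) 4-7(w=3)}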